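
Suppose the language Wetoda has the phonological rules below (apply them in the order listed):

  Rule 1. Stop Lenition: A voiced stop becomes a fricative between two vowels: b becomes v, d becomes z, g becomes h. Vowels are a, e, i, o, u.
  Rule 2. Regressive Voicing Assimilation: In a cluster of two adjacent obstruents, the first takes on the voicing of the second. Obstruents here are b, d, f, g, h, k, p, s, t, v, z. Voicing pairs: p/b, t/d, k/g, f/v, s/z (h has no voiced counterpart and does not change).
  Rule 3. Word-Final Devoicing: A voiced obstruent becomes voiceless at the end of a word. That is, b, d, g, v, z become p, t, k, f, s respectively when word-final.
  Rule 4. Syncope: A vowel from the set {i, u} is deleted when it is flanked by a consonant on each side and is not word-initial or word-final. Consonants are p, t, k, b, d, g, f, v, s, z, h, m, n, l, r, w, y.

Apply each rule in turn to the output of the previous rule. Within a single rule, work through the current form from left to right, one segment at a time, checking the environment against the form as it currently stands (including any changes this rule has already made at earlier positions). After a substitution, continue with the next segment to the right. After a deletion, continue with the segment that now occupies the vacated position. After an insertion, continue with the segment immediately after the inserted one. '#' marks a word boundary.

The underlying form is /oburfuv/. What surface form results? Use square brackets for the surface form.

Rule 1 Stop Lenition: [oburfuv] → [ovurfuv]
Rule 2 Regressive Voicing Assimilation: no change — [ovurfuv]
Rule 3 Word-Final Devoicing: [ovurfuv] → [ovurfuf]
Rule 4 Syncope: [ovurfuf] → [ovrff]

[ovrff]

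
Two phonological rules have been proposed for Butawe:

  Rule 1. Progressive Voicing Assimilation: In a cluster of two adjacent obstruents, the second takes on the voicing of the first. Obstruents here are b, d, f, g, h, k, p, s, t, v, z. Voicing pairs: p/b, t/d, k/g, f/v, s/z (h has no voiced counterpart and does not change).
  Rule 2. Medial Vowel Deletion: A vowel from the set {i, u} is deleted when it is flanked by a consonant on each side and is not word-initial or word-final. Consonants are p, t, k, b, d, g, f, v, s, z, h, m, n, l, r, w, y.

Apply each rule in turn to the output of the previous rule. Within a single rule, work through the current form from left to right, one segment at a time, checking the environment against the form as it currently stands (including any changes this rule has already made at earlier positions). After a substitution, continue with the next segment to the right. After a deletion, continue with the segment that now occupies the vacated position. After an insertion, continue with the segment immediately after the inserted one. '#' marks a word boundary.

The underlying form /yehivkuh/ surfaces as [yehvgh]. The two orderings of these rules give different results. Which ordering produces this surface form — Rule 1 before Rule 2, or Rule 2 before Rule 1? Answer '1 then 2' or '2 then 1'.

Order 1 then 2:
  1 Progressive Voicing Assimilation: [yehivkuh] → [yehivguh]
  2 Medial Vowel Deletion: [yehivguh] → [yehvgh]
  result: [yehvgh]
Order 2 then 1:
  2 Medial Vowel Deletion: [yehivkuh] → [yehvkh]
  1 Progressive Voicing Assimilation: [yehvkh] → [yehfkh]
  result: [yehfkh]

1 then 2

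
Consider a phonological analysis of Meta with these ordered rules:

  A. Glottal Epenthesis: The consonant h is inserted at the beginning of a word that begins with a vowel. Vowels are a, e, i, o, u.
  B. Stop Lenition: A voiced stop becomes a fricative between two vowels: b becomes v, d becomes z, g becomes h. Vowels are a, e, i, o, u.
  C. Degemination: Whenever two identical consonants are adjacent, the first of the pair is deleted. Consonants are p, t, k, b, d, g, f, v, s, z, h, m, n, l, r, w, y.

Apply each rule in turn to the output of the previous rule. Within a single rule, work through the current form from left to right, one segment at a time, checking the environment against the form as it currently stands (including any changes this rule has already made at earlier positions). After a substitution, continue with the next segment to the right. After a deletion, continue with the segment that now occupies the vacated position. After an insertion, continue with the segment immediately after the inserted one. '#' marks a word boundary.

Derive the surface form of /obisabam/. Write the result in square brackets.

[hovisavam]

A Glottal Epenthesis: [obisabam] → [hobisabam]
B Stop Lenition: [hobisabam] → [hovisavam]
C Degemination: no change — [hovisavam]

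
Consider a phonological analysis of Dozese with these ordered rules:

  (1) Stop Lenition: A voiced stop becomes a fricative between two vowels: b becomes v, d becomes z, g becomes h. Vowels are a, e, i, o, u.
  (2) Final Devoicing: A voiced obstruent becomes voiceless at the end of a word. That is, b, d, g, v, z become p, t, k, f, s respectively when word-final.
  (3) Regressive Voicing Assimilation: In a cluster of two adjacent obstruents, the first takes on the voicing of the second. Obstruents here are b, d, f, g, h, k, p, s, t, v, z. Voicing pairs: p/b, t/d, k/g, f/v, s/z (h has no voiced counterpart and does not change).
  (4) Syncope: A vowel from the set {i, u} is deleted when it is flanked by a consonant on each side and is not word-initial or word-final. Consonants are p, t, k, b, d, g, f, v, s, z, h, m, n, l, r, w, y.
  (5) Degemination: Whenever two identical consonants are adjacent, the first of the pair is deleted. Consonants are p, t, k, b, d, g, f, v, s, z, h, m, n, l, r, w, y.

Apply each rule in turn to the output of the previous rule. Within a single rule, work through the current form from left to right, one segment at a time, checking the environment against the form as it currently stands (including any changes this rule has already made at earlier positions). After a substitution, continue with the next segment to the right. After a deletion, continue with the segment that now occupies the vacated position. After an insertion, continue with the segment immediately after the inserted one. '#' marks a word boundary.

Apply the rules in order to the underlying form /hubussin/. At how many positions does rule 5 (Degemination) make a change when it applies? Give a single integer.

1

(1) Stop Lenition: [hubussin] → [huvussin]
(2) Final Devoicing: no change — [huvussin]
(3) Regressive Voicing Assimilation: no change — [huvussin]
(4) Syncope: [huvussin] → [hvssn]
(5) Degemination: [hvssn] → [hvsn]
Rule 5 changed 1 position(s).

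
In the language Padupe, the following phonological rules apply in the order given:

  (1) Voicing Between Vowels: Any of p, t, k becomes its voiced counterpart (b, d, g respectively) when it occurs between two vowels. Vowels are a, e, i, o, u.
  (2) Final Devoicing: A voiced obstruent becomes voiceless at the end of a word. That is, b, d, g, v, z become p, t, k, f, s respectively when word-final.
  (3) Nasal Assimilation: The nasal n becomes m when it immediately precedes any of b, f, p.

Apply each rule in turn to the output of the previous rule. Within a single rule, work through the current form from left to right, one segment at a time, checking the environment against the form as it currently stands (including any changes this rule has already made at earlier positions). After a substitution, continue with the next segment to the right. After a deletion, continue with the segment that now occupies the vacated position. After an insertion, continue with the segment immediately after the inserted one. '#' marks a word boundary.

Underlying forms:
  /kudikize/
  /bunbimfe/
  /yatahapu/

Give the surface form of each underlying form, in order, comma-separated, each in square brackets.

[kudigize], [bumbimfe], [yadahabu]

/kudikize/:
  (1) Voicing Between Vowels: [kudikize] → [kudigize]
  (2) Final Devoicing: no change — [kudigize]
  (3) Nasal Assimilation: no change — [kudigize]
/bunbimfe/:
  (1) Voicing Between Vowels: no change — [bunbimfe]
  (2) Final Devoicing: no change — [bunbimfe]
  (3) Nasal Assimilation: [bunbimfe] → [bumbimfe]
/yatahapu/:
  (1) Voicing Between Vowels: [yatahapu] → [yadahabu]
  (2) Final Devoicing: no change — [yadahabu]
  (3) Nasal Assimilation: no change — [yadahabu]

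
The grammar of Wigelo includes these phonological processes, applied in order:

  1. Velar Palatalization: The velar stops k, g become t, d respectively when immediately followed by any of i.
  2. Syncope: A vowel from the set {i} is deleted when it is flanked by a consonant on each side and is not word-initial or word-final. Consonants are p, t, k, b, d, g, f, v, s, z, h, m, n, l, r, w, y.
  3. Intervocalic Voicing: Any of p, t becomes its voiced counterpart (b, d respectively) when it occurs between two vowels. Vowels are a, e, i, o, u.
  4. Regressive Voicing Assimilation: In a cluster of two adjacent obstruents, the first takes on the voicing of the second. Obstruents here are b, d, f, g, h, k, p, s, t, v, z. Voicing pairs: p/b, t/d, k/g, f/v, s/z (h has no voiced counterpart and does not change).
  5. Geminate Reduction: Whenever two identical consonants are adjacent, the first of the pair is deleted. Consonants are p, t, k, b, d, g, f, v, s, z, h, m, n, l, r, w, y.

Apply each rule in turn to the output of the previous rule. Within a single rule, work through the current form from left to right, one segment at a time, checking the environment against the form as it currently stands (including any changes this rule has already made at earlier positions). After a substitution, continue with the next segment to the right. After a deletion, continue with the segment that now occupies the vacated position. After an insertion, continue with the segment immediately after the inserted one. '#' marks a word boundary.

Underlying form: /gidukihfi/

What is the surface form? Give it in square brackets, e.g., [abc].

1 Velar Palatalization: [gidukihfi] → [didutihfi]
2 Syncope: [didutihfi] → [dduthfi]
3 Intervocalic Voicing: no change — [dduthfi]
4 Regressive Voicing Assimilation: no change — [dduthfi]
5 Geminate Reduction: [dduthfi] → [duthfi]

[duthfi]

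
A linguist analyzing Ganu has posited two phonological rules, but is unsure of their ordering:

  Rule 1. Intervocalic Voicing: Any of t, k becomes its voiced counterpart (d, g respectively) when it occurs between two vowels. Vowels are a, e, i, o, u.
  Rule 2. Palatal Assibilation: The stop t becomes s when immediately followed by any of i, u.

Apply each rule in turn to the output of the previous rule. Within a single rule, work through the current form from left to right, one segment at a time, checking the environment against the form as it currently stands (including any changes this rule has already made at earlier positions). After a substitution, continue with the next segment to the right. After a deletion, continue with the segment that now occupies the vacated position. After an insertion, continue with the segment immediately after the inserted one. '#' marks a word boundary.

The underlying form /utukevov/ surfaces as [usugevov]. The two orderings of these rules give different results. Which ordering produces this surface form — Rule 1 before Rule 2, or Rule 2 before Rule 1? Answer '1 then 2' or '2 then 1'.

2 then 1

Order 1 then 2:
  1 Intervocalic Voicing: [utukevov] → [udugevov]
  2 Palatal Assibilation: no change — [udugevov]
  result: [udugevov]
Order 2 then 1:
  2 Palatal Assibilation: [utukevov] → [usukevov]
  1 Intervocalic Voicing: [usukevov] → [usugevov]
  result: [usugevov]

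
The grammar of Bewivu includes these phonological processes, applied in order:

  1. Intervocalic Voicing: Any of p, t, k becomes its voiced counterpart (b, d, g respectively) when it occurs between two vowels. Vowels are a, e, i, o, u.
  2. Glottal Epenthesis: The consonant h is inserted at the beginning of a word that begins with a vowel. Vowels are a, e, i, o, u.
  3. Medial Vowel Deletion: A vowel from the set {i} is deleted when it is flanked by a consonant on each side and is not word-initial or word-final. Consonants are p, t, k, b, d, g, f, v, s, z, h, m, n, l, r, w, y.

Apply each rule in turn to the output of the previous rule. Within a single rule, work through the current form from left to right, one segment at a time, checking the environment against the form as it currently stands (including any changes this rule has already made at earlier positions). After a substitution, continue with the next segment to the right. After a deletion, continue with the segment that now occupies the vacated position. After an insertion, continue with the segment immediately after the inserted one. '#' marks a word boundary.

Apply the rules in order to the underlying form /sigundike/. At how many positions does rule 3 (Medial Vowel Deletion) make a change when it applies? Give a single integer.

2

1 Intervocalic Voicing: [sigundike] → [sigundige]
2 Glottal Epenthesis: no change — [sigundige]
3 Medial Vowel Deletion: [sigundige] → [sgundge]
Rule 3 changed 2 position(s).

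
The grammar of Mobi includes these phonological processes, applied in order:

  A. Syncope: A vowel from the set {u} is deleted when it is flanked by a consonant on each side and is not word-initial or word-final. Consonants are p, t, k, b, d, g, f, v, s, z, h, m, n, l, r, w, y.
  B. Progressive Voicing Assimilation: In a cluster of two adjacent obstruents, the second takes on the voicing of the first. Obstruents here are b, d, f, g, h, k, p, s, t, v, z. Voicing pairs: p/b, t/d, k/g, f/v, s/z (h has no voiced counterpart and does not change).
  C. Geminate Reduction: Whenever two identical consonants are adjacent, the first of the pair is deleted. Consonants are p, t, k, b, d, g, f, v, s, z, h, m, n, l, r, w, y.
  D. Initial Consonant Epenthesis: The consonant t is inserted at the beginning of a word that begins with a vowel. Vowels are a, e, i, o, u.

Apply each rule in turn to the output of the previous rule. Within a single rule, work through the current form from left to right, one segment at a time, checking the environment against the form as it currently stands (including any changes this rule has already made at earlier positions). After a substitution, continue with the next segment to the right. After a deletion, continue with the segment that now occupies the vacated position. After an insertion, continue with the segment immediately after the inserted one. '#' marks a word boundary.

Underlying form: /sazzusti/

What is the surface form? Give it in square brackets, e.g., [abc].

A Syncope: [sazzusti] → [sazzsti]
B Progressive Voicing Assimilation: [sazzsti] → [sazzzdi]
C Geminate Reduction: [sazzzdi] → [sazdi]
D Initial Consonant Epenthesis: no change — [sazdi]

[sazdi]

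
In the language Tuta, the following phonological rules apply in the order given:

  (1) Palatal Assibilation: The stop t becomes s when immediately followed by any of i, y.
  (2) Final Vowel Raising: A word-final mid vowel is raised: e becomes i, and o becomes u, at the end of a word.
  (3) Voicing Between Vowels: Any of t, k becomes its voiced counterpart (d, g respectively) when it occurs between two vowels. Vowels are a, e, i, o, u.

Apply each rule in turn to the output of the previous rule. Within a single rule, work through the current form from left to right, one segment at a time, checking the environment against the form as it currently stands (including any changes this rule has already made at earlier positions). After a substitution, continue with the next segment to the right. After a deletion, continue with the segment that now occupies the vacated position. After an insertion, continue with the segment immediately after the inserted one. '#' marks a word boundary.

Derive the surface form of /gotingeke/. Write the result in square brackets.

[gosingegi]

(1) Palatal Assibilation: [gotingeke] → [gosingeke]
(2) Final Vowel Raising: [gosingeke] → [gosingeki]
(3) Voicing Between Vowels: [gosingeki] → [gosingegi]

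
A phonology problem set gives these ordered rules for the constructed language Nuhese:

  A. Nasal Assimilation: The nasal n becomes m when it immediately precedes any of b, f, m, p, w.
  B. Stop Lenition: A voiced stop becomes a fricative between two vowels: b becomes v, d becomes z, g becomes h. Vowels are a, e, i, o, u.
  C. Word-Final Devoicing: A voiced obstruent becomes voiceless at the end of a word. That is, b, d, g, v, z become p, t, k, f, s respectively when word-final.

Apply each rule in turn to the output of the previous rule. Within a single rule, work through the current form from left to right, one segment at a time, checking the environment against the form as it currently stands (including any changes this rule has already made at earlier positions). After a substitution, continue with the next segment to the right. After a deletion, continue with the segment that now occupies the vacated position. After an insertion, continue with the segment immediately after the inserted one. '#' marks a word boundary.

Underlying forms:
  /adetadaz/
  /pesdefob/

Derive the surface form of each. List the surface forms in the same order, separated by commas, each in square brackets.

[azetazas], [pesdefop]

/adetadaz/:
  A Nasal Assimilation: no change — [adetadaz]
  B Stop Lenition: [adetadaz] → [azetazaz]
  C Word-Final Devoicing: [azetazaz] → [azetazas]
/pesdefob/:
  A Nasal Assimilation: no change — [pesdefob]
  B Stop Lenition: no change — [pesdefob]
  C Word-Final Devoicing: [pesdefob] → [pesdefop]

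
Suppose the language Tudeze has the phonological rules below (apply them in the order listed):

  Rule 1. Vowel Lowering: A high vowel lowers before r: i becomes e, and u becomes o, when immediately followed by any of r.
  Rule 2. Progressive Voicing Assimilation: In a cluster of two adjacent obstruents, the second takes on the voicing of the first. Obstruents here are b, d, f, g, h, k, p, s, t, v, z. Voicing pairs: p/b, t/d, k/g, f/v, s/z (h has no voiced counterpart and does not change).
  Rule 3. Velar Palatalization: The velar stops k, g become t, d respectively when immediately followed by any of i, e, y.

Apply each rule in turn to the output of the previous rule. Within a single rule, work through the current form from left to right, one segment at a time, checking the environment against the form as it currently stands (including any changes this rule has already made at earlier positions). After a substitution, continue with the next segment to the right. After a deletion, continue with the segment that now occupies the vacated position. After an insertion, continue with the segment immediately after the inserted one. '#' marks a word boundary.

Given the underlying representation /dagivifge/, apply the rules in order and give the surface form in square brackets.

[dadivifte]

Rule 1 Vowel Lowering: no change — [dagivifge]
Rule 2 Progressive Voicing Assimilation: [dagivifge] → [dagivifke]
Rule 3 Velar Palatalization: [dagivifke] → [dadivifte]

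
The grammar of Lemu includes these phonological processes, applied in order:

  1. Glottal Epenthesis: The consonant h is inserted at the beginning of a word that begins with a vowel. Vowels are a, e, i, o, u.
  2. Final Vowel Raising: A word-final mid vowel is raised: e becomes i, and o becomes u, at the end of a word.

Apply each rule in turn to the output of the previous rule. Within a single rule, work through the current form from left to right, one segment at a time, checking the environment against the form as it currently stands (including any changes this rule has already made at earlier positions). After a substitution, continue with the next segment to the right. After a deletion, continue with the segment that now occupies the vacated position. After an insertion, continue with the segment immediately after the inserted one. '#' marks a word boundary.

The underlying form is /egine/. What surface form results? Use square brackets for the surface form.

1 Glottal Epenthesis: [egine] → [hegine]
2 Final Vowel Raising: [hegine] → [hegini]

[hegini]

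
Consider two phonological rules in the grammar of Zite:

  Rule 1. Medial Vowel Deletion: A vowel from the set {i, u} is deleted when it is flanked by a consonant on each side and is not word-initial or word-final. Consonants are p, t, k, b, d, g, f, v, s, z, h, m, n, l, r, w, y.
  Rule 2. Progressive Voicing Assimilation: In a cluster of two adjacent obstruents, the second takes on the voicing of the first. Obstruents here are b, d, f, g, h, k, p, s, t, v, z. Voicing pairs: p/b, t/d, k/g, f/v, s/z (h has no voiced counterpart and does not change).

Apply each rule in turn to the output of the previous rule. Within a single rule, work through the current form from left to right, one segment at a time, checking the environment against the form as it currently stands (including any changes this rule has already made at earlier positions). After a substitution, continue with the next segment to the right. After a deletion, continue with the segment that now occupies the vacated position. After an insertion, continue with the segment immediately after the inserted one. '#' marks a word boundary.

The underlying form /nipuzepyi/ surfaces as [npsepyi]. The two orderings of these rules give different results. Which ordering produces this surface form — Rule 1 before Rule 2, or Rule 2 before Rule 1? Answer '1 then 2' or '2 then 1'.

Order 1 then 2:
  1 Medial Vowel Deletion: [nipuzepyi] → [npzepyi]
  2 Progressive Voicing Assimilation: [npzepyi] → [npsepyi]
  result: [npsepyi]
Order 2 then 1:
  2 Progressive Voicing Assimilation: no change — [nipuzepyi]
  1 Medial Vowel Deletion: [nipuzepyi] → [npzepyi]
  result: [npzepyi]

1 then 2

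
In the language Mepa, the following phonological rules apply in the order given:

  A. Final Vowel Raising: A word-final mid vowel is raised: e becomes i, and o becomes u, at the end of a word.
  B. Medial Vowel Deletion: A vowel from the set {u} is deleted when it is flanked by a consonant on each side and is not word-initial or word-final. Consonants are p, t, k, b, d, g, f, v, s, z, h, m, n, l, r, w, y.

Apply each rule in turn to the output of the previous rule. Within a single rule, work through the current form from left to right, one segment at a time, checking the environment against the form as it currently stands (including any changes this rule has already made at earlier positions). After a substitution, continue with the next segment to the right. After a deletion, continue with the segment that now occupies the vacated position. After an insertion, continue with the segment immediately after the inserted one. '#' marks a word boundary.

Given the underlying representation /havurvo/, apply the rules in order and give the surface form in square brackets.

A Final Vowel Raising: [havurvo] → [havurvu]
B Medial Vowel Deletion: [havurvu] → [havrvu]

[havrvu]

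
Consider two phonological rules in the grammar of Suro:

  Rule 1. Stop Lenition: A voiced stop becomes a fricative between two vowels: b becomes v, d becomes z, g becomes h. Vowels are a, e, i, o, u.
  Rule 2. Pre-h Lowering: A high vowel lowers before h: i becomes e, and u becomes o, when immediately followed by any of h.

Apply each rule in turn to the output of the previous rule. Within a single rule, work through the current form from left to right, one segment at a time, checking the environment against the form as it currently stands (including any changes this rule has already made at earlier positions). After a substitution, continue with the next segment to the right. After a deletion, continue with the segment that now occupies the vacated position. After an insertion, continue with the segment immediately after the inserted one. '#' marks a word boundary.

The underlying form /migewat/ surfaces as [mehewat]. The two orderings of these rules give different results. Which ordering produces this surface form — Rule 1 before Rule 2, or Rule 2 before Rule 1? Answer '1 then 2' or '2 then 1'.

Order 1 then 2:
  1 Stop Lenition: [migewat] → [mihewat]
  2 Pre-h Lowering: [mihewat] → [mehewat]
  result: [mehewat]
Order 2 then 1:
  2 Pre-h Lowering: no change — [migewat]
  1 Stop Lenition: [migewat] → [mihewat]
  result: [mihewat]

1 then 2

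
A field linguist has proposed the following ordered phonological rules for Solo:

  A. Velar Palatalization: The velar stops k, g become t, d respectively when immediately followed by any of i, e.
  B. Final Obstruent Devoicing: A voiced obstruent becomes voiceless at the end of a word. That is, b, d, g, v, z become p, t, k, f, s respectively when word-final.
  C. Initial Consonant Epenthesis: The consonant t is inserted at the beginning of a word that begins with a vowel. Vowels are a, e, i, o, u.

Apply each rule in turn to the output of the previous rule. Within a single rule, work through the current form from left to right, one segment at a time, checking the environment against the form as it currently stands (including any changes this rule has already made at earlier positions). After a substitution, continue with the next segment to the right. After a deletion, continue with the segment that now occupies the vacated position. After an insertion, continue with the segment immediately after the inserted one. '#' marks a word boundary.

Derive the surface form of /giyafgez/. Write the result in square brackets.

[diyafdes]

A Velar Palatalization: [giyafgez] → [diyafdez]
B Final Obstruent Devoicing: [diyafdez] → [diyafdes]
C Initial Consonant Epenthesis: no change — [diyafdes]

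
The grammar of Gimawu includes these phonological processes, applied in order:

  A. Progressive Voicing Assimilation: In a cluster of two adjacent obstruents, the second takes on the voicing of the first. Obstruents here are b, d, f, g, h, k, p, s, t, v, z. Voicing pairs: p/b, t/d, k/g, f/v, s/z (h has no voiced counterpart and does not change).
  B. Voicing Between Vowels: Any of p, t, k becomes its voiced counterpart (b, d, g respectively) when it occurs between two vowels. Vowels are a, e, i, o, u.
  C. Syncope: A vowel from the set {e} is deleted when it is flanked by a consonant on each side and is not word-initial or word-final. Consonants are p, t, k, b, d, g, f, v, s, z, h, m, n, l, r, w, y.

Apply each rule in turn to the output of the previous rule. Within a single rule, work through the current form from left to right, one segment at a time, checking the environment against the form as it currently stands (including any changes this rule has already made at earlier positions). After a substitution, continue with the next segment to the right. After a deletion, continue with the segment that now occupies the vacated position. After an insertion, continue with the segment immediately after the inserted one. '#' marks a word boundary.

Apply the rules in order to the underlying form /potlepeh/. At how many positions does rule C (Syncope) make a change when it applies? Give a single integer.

2

A Progressive Voicing Assimilation: no change — [potlepeh]
B Voicing Between Vowels: [potlepeh] → [potlebeh]
C Syncope: [potlebeh] → [potlbh]
Rule C changed 2 position(s).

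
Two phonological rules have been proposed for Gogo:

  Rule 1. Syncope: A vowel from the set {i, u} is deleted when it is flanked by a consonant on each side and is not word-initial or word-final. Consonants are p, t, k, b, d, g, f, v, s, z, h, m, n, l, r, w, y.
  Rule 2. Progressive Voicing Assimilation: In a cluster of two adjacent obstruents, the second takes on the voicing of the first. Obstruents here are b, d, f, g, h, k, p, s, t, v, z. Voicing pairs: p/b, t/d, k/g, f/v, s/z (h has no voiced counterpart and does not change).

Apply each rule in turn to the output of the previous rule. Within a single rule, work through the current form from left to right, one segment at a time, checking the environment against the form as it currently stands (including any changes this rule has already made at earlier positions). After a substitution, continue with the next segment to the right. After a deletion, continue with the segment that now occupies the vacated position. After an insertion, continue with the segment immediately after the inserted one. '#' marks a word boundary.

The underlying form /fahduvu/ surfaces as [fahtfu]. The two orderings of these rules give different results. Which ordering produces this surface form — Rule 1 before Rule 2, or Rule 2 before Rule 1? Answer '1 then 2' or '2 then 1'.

1 then 2

Order 1 then 2:
  1 Syncope: [fahduvu] → [fahdvu]
  2 Progressive Voicing Assimilation: [fahdvu] → [fahtfu]
  result: [fahtfu]
Order 2 then 1:
  2 Progressive Voicing Assimilation: [fahduvu] → [fahtuvu]
  1 Syncope: [fahtuvu] → [fahtvu]
  result: [fahtvu]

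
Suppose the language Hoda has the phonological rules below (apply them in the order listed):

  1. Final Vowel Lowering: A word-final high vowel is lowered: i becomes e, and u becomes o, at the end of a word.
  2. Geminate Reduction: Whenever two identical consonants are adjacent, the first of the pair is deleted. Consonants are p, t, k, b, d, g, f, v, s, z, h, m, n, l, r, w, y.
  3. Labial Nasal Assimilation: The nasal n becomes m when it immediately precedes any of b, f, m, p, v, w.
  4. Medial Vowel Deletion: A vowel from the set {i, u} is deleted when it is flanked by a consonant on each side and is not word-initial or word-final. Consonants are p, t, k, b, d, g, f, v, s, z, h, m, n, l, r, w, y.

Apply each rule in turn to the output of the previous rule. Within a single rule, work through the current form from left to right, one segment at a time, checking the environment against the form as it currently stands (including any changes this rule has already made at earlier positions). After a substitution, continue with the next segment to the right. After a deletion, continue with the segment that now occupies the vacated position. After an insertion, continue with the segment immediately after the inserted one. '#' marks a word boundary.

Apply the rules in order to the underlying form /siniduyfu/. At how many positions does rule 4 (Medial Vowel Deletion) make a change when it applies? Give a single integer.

3

1 Final Vowel Lowering: [siniduyfu] → [siniduyfo]
2 Geminate Reduction: no change — [siniduyfo]
3 Labial Nasal Assimilation: no change — [siniduyfo]
4 Medial Vowel Deletion: [siniduyfo] → [sndyfo]
Rule 4 changed 3 position(s).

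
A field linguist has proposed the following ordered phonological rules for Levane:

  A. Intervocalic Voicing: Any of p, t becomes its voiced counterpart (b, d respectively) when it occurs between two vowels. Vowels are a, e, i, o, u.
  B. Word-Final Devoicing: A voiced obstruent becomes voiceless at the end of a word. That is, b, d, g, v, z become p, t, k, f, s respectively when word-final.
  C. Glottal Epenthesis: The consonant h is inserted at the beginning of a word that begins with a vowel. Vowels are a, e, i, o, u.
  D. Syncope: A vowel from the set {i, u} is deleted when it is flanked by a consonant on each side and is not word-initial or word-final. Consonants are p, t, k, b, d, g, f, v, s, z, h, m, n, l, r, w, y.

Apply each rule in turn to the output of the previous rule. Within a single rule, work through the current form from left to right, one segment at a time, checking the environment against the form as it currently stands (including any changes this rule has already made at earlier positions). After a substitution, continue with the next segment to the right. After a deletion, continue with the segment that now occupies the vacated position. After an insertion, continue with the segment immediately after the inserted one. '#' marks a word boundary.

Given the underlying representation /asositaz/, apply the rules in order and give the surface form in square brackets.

A Intervocalic Voicing: [asositaz] → [asosidaz]
B Word-Final Devoicing: [asosidaz] → [asosidas]
C Glottal Epenthesis: [asosidas] → [hasosidas]
D Syncope: [hasosidas] → [hasosdas]

[hasosdas]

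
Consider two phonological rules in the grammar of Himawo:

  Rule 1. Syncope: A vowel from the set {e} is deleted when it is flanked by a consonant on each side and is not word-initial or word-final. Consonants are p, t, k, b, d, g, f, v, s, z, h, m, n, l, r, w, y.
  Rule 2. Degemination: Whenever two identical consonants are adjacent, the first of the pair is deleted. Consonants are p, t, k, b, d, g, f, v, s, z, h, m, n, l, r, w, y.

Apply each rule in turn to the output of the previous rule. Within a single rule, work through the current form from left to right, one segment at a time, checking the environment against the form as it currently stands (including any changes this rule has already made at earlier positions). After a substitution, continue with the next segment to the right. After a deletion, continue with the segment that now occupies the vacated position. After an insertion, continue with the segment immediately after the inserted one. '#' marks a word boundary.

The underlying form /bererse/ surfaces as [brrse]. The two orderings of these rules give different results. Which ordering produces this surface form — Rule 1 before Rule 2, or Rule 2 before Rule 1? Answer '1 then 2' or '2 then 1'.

Order 1 then 2:
  1 Syncope: [bererse] → [brrse]
  2 Degemination: [brrse] → [brse]
  result: [brse]
Order 2 then 1:
  2 Degemination: no change — [bererse]
  1 Syncope: [bererse] → [brrse]
  result: [brrse]

2 then 1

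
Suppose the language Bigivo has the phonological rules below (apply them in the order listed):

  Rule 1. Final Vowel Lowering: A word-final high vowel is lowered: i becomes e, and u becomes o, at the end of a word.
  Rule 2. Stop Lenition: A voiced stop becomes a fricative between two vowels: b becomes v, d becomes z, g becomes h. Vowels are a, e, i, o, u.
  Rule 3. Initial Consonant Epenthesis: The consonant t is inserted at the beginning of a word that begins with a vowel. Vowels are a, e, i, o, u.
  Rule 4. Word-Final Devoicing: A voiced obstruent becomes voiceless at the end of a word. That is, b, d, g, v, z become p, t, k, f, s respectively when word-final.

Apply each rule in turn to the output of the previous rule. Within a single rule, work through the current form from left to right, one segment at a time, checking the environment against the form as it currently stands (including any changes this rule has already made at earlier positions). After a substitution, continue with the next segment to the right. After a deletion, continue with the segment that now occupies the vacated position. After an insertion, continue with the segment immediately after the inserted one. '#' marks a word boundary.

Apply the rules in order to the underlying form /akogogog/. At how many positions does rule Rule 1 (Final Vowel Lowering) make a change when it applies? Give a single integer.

Rule 1 Final Vowel Lowering: no change — [akogogog]
Rule 2 Stop Lenition: [akogogog] → [akohohog]
Rule 3 Initial Consonant Epenthesis: [akohohog] → [takohohog]
Rule 4 Word-Final Devoicing: [takohohog] → [takohohok]
Rule Rule 1 changed 0 position(s).

0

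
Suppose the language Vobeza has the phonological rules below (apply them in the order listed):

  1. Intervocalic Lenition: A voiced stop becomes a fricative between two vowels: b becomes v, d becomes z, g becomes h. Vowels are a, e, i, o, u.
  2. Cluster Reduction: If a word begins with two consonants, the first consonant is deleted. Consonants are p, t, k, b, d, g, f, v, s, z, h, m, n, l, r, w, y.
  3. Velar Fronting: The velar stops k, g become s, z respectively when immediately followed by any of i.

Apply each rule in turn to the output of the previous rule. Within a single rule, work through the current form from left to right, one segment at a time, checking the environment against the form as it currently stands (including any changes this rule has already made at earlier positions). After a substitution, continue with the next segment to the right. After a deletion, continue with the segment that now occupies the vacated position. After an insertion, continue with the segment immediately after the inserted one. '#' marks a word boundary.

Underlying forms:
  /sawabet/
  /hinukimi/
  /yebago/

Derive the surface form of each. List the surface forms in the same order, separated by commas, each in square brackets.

/sawabet/:
  1 Intervocalic Lenition: [sawabet] → [sawavet]
  2 Cluster Reduction: no change — [sawavet]
  3 Velar Fronting: no change — [sawavet]
/hinukimi/:
  1 Intervocalic Lenition: no change — [hinukimi]
  2 Cluster Reduction: no change — [hinukimi]
  3 Velar Fronting: [hinukimi] → [hinusimi]
/yebago/:
  1 Intervocalic Lenition: [yebago] → [yevaho]
  2 Cluster Reduction: no change — [yevaho]
  3 Velar Fronting: no change — [yevaho]

[sawavet], [hinusimi], [yevaho]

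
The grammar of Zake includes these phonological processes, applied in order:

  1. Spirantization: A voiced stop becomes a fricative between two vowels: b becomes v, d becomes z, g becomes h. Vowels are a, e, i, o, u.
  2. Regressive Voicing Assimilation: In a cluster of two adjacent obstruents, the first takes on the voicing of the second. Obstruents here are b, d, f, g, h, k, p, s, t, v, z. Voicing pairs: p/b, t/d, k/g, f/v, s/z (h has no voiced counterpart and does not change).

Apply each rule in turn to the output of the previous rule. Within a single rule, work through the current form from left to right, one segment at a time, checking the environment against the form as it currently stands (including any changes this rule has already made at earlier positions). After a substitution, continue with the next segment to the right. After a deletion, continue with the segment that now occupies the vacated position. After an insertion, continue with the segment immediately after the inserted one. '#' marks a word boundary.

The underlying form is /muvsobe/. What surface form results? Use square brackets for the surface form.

[mufsove]

1 Spirantization: [muvsobe] → [muvsove]
2 Regressive Voicing Assimilation: [muvsove] → [mufsove]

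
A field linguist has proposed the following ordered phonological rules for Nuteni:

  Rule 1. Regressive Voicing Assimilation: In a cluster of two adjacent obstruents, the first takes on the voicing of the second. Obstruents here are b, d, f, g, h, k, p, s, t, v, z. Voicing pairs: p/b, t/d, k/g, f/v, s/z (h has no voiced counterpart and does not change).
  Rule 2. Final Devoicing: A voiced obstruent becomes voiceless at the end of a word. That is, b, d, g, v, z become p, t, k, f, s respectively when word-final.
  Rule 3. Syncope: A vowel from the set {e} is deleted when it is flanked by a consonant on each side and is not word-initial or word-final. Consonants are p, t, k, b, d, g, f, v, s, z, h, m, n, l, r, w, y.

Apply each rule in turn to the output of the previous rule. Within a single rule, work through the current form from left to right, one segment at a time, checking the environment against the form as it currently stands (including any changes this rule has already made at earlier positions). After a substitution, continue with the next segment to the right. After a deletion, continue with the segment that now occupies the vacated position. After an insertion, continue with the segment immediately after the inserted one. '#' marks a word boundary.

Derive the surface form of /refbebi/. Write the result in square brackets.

[rvbbi]

Rule 1 Regressive Voicing Assimilation: [refbebi] → [revbebi]
Rule 2 Final Devoicing: no change — [revbebi]
Rule 3 Syncope: [revbebi] → [rvbbi]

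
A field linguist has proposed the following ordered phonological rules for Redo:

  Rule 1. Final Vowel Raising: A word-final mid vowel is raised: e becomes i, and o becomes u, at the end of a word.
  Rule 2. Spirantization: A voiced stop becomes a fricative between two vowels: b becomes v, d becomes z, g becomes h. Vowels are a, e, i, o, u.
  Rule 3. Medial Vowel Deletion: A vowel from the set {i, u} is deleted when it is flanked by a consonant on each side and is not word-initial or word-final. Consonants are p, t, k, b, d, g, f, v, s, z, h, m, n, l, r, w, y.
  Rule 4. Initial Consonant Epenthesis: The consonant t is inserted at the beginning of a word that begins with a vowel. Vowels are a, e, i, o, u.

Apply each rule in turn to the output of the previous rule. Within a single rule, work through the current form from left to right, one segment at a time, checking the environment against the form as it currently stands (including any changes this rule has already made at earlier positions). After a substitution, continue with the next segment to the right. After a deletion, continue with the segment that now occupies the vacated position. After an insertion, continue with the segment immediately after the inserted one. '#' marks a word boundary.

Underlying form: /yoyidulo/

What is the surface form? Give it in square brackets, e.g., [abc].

[yoyzlu]

Rule 1 Final Vowel Raising: [yoyidulo] → [yoyidulu]
Rule 2 Spirantization: [yoyidulu] → [yoyizulu]
Rule 3 Medial Vowel Deletion: [yoyizulu] → [yoyzlu]
Rule 4 Initial Consonant Epenthesis: no change — [yoyzlu]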